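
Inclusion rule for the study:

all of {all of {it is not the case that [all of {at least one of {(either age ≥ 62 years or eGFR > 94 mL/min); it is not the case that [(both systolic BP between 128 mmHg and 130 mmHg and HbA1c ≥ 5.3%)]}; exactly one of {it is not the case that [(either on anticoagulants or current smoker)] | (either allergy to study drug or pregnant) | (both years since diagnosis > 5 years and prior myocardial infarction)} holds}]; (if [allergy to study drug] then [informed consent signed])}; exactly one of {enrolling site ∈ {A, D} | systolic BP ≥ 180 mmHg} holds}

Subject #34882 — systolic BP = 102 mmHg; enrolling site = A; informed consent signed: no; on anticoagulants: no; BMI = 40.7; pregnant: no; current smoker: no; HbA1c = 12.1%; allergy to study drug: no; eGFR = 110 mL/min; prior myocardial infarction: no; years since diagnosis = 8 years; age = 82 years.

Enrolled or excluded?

Excluded

Atomic conditions:
  age ≥ 62 years: 82 ≥ 62 is true
  eGFR > 94 mL/min: 110 > 94 is true
  systolic BP between 128 mmHg and 130 mmHg: 102 in [128, 130] is false
  HbA1c ≥ 5.3%: 12.1 ≥ 5.3 is true
  on anticoagulants: no → false
  current smoker: no → false
  allergy to study drug: no → false
  pregnant: no → false
  years since diagnosis > 5 years: 8 > 5 is true
  prior myocardial infarction: no → false
  informed consent signed: no → false
  enrolling site ∈ {A, D}: A is in the set → true
  systolic BP ≥ 180 mmHg: 102 ≥ 180 is false
Combine:
[1.1.1.1.1] true OR true = true
[1.1.1.1.2.1] false AND true = false
[1.1.1.1.2] NOT false = true
[1.1.1.1] true OR true = true
[1.1.1.2.1.1] false OR false = false
[1.1.1.2.1] NOT false = true
[1.1.1.2.2] false OR false = false
[1.1.1.2.3] true AND false = false
[1.1.1.2] exactly-one(true, false, false) = true
[1.1.1] true AND true = true
[1.1] NOT true = false
[1.2] false → false (antecedent false ⇒ implication holds) = true
[1] false AND true = false
[2] exactly-one(true, false) = true
[root] false AND true = false
Overall: false → excluded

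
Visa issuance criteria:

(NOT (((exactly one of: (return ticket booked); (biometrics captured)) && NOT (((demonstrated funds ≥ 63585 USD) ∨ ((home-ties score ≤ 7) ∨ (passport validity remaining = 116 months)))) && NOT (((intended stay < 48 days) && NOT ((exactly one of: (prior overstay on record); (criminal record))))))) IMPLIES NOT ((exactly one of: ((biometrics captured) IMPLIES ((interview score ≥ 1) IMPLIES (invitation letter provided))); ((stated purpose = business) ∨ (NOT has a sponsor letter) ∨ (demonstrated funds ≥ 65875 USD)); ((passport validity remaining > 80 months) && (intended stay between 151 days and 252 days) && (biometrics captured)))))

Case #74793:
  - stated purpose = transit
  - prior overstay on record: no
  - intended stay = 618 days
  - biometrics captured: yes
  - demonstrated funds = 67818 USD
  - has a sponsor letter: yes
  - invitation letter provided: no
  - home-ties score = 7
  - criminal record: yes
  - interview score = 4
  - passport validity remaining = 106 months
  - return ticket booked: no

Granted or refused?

Atomic conditions:
  return ticket booked: no → false
  biometrics captured: yes → true
  demonstrated funds ≥ 63585 USD: 67818 ≥ 63585 is true
  home-ties score ≤ 7: 7 ≤ 7 is true
  passport validity remaining = 116 months: 106 == 116 is false
  intended stay < 48 days: 618 < 48 is false
  prior overstay on record: no → false
  criminal record: yes → true
  interview score ≥ 1: 4 ≥ 1 is true
  invitation letter provided: no → false
  stated purpose = business: transit == business is false
  NOT has a sponsor letter: yes → false
  demonstrated funds ≥ 65875 USD: 67818 ≥ 65875 is true
  passport validity remaining > 80 months: 106 > 80 is true
  intended stay between 151 days and 252 days: 618 in [151, 252] is false
Combine:
[1.1.1] exactly-one(false, true) = true
[1.1.2.1.2] true OR false = true
[1.1.2.1] true OR true = true
[1.1.2] NOT true = false
[1.1.3.1.2.1] exactly-one(false, true) = true
[1.1.3.1.2] NOT true = false
[1.1.3.1] false AND false = false
[1.1.3] NOT false = true
[1.1] true AND false AND true = false
[1] NOT false = true
[2.1.1.2] true → false = false
[2.1.1] true → false = false
[2.1.2] false OR false OR true = true
[2.1.3] true AND false AND true = false
[2.1] exactly-one(false, true, false) = true
[2] NOT true = false
[root] true → false = false
Overall: false → refused

Refused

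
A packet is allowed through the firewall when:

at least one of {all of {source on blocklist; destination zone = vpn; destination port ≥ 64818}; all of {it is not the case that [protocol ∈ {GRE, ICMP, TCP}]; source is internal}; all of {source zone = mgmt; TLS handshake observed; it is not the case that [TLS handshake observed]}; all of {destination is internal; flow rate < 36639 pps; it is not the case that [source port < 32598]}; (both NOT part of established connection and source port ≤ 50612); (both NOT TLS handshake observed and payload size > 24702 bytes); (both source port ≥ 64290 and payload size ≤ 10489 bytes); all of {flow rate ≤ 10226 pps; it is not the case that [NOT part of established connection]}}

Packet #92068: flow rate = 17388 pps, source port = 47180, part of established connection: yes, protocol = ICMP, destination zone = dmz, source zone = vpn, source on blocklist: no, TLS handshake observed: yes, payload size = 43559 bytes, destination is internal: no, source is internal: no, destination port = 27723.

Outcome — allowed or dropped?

Atomic conditions:
  source on blocklist: no → false
  destination zone = vpn: dmz == vpn is false
  destination port ≥ 64818: 27723 ≥ 64818 is false
  protocol ∈ {GRE, ICMP, TCP}: ICMP is in the set → true
  source is internal: no → false
  source zone = mgmt: vpn == mgmt is false
  TLS handshake observed: yes → true
  destination is internal: no → false
  flow rate < 36639 pps: 17388 < 36639 is true
  source port < 32598: 47180 < 32598 is false
  NOT part of established connection: yes → false
  source port ≤ 50612: 47180 ≤ 50612 is true
  NOT TLS handshake observed: yes → false
  payload size > 24702 bytes: 43559 > 24702 is true
  source port ≥ 64290: 47180 ≥ 64290 is false
  payload size ≤ 10489 bytes: 43559 ≤ 10489 is false
  flow rate ≤ 10226 pps: 17388 ≤ 10226 is false
Combine:
[1] false AND false AND false = false
[2.1] NOT true = false
[2] false AND false = false
[3.3] NOT true = false
[3] false AND true AND false = false
[4.3] NOT false = true
[4] false AND true AND true = false
[5] false AND true = false
[6] false AND true = false
[7] false AND false = false
[8.2] NOT false = true
[8] false AND true = false
[root] false OR false OR false OR false OR false OR false OR false OR false = false
Overall: false → dropped

Dropped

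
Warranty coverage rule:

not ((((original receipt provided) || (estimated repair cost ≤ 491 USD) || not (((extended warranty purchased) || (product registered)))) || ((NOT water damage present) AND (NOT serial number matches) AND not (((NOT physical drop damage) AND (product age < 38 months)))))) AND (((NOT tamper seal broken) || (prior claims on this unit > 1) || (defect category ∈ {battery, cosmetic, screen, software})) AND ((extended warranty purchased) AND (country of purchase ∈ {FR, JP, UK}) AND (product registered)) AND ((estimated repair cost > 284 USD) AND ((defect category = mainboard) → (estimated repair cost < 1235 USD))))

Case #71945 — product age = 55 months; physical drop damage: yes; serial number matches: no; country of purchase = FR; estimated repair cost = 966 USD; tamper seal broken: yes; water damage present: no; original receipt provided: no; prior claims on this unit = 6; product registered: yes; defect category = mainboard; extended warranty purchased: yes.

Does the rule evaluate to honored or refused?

Refused

Atomic conditions:
  original receipt provided: no → false
  estimated repair cost ≤ 491 USD: 966 ≤ 491 is false
  extended warranty purchased: yes → true
  product registered: yes → true
  NOT water damage present: no → true
  NOT serial number matches: no → true
  NOT physical drop damage: yes → false
  product age < 38 months: 55 < 38 is false
  NOT tamper seal broken: yes → false
  prior claims on this unit > 1: 6 > 1 is true
  defect category ∈ {battery, cosmetic, screen, software}: mainboard is not in the set → false
  country of purchase ∈ {FR, JP, UK}: FR is in the set → true
  estimated repair cost > 284 USD: 966 > 284 is true
  defect category = mainboard: mainboard == mainboard is true
  estimated repair cost < 1235 USD: 966 < 1235 is true
Combine:
[1.1.1.3.1] true OR true = true
[1.1.1.3] NOT true = false
[1.1.1] false OR false OR false = false
[1.1.2.3.1] false AND false = false
[1.1.2.3] NOT false = true
[1.1.2] true AND true AND true = true
[1.1] false OR true = true
[1] NOT true = false
[2.1] false OR true OR false = true
[2.2] true AND true AND true = true
[2.3.2] true → true = true
[2.3] true AND true = true
[2] true AND true AND true = true
[root] false AND true = false
Overall: false → refused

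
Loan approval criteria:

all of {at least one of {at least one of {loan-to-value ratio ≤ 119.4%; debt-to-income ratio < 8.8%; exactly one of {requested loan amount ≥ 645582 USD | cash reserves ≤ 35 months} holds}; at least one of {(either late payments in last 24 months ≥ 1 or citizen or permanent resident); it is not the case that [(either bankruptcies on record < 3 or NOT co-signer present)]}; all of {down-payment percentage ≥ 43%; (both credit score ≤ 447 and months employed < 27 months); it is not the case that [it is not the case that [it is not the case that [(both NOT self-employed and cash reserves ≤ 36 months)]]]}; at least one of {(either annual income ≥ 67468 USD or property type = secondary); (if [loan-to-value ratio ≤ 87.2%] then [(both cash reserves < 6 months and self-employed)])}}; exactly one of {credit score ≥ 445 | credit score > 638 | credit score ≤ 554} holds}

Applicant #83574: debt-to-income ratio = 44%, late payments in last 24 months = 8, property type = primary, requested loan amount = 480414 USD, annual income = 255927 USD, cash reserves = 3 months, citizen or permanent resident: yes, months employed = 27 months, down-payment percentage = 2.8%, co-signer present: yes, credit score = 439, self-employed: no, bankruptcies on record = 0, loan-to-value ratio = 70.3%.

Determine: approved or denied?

Approved

Atomic conditions:
  loan-to-value ratio ≤ 119.4%: 70.3 ≤ 119.4 is true
  debt-to-income ratio < 8.8%: 44 < 8.8 is false
  requested loan amount ≥ 645582 USD: 480414 ≥ 645582 is false
  cash reserves ≤ 35 months: 3 ≤ 35 is true
  late payments in last 24 months ≥ 1: 8 ≥ 1 is true
  citizen or permanent resident: yes → true
  bankruptcies on record < 3: 0 < 3 is true
  NOT co-signer present: yes → false
  down-payment percentage ≥ 43%: 2.8 ≥ 43 is false
  credit score ≤ 447: 439 ≤ 447 is true
  months employed < 27 months: 27 < 27 is false
  NOT self-employed: no → true
  cash reserves ≤ 36 months: 3 ≤ 36 is true
  annual income ≥ 67468 USD: 255927 ≥ 67468 is true
  property type = secondary: primary == secondary is false
  loan-to-value ratio ≤ 87.2%: 70.3 ≤ 87.2 is true
  cash reserves < 6 months: 3 < 6 is true
  self-employed: no → false
  credit score ≥ 445: 439 ≥ 445 is false
  credit score > 638: 439 > 638 is false
  credit score ≤ 554: 439 ≤ 554 is true
Combine:
[1.1.3] exactly-one(false, true) = true
[1.1] true OR false OR true = true
[1.2.1] true OR true = true
[1.2.2.1] true OR false = true
[1.2.2] NOT true = false
[1.2] true OR false = true
[1.3.2] true AND false = false
[1.3.3.1.1.1] true AND true = true
[1.3.3.1.1] NOT true = false
[1.3.3.1] NOT false = true
[1.3.3] NOT true = false
[1.3] false AND false AND false = false
[1.4.1] true OR false = true
[1.4.2.2] true AND false = false
[1.4.2] true → false = false
[1.4] true OR false = true
[1] true OR true OR false OR true = true
[2] exactly-one(false, false, true) = true
[root] true AND true = true
Overall: true → approved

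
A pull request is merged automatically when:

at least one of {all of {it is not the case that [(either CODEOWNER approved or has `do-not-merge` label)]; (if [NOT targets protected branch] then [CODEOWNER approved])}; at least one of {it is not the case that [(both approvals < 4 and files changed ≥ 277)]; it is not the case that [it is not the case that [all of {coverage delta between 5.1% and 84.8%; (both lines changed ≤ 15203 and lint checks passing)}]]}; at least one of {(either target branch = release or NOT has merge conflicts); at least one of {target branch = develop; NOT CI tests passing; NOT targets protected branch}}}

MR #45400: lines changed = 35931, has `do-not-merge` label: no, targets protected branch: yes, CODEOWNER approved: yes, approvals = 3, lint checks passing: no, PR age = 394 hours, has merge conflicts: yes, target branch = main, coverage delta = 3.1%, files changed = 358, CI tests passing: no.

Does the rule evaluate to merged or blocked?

Merged

Atomic conditions:
  CODEOWNER approved: yes → true
  has `do-not-merge` label: no → false
  NOT targets protected branch: yes → false
  approvals < 4: 3 < 4 is true
  files changed ≥ 277: 358 ≥ 277 is true
  coverage delta between 5.1% and 84.8%: 3.1 in [5.1, 84.8] is false
  lines changed ≤ 15203: 35931 ≤ 15203 is false
  lint checks passing: no → false
  target branch = release: main == release is false
  NOT has merge conflicts: yes → false
  target branch = develop: main == develop is false
  NOT CI tests passing: no → true
Combine:
[1.1.1] true OR false = true
[1.1] NOT true = false
[1.2] false → true (antecedent false ⇒ implication holds) = true
[1] false AND true = false
[2.1.1] true AND true = true
[2.1] NOT true = false
[2.2.1.1.2] false AND false = false
[2.2.1.1] false AND false = false
[2.2.1] NOT false = true
[2.2] NOT true = false
[2] false OR false = false
[3.1] false OR false = false
[3.2] false OR true OR false = true
[3] false OR true = true
[root] false OR false OR true = true
Overall: true → merged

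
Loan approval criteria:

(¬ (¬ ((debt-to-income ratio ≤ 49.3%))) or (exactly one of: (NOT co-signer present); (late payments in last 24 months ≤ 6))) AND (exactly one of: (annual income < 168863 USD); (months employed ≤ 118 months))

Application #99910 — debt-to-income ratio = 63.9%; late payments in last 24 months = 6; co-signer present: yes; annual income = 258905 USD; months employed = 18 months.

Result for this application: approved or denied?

Approved

Atomic conditions:
  debt-to-income ratio ≤ 49.3%: 63.9 ≤ 49.3 is false
  NOT co-signer present: yes → false
  late payments in last 24 months ≤ 6: 6 ≤ 6 is true
  annual income < 168863 USD: 258905 < 168863 is false
  months employed ≤ 118 months: 18 ≤ 118 is true
Combine:
[1.1.1] NOT false = true
[1.1] NOT true = false
[1.2] exactly-one(false, true) = true
[1] false OR true = true
[2] exactly-one(false, true) = true
[root] true AND true = true
Overall: true → approved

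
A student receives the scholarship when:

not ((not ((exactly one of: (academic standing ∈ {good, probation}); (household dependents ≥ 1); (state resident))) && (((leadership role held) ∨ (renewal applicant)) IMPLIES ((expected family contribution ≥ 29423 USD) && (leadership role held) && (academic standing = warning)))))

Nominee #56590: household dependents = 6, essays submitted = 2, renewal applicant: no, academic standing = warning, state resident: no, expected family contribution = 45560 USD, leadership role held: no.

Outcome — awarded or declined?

Atomic conditions:
  academic standing ∈ {good, probation}: warning is not in the set → false
  household dependents ≥ 1: 6 ≥ 1 is true
  state resident: no → false
  leadership role held: no → false
  renewal applicant: no → false
  expected family contribution ≥ 29423 USD: 45560 ≥ 29423 is true
  academic standing = warning: warning == warning is true
Combine:
[1.1.1] exactly-one(false, true, false) = true
[1.1] NOT true = false
[1.2.1] false OR false = false
[1.2.2] true AND false AND true = false
[1.2] false → false (antecedent false ⇒ implication holds) = true
[1] false AND true = false
[root] NOT false = true
Overall: true → awarded

Awarded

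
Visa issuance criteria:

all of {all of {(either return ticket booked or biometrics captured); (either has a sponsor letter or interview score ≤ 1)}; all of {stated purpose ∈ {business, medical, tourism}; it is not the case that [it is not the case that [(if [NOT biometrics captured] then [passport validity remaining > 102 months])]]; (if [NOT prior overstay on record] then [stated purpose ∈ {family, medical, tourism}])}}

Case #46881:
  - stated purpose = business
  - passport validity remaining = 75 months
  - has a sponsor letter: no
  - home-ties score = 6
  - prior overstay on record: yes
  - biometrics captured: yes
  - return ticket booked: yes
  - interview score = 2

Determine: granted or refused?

Atomic conditions:
  return ticket booked: yes → true
  biometrics captured: yes → true
  has a sponsor letter: no → false
  interview score ≤ 1: 2 ≤ 1 is false
  stated purpose ∈ {business, medical, tourism}: business is in the set → true
  NOT biometrics captured: yes → false
  passport validity remaining > 102 months: 75 > 102 is false
  NOT prior overstay on record: yes → false
  stated purpose ∈ {family, medical, tourism}: business is not in the set → false
Combine:
[1.1] true OR true = true
[1.2] false OR false = false
[1] true AND false = false
[2.2.1.1] false → false (antecedent false ⇒ implication holds) = true
[2.2.1] NOT true = false
[2.2] NOT false = true
[2.3] false → false (antecedent false ⇒ implication holds) = true
[2] true AND true AND true = true
[root] false AND true = false
Overall: false → refused

Refused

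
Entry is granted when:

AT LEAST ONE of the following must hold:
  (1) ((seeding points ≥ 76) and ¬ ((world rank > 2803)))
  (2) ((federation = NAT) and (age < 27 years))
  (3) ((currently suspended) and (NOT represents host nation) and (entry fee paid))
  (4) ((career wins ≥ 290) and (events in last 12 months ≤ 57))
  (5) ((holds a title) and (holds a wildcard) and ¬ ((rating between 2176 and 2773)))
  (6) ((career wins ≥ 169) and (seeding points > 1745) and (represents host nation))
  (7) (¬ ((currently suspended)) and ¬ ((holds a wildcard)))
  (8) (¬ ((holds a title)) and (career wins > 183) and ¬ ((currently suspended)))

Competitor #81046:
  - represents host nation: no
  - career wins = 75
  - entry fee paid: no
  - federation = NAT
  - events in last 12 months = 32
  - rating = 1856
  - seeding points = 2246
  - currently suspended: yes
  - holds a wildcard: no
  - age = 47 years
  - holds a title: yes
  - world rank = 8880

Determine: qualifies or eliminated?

Eliminated

Atomic conditions:
  seeding points ≥ 76: 2246 ≥ 76 is true
  world rank > 2803: 8880 > 2803 is true
  federation = NAT: NAT == NAT is true
  age < 27 years: 47 < 27 is false
  currently suspended: yes → true
  NOT represents host nation: no → true
  entry fee paid: no → false
  career wins ≥ 290: 75 ≥ 290 is false
  events in last 12 months ≤ 57: 32 ≤ 57 is true
  holds a title: yes → true
  holds a wildcard: no → false
  rating between 2176 and 2773: 1856 in [2176, 2773] is false
  career wins ≥ 169: 75 ≥ 169 is false
  seeding points > 1745: 2246 > 1745 is true
  represents host nation: no → false
  career wins > 183: 75 > 183 is false
Combine:
[1.2] NOT true = false
[1] true AND false = false
[2] true AND false = false
[3] true AND true AND false = false
[4] false AND true = false
[5.3] NOT false = true
[5] true AND false AND true = false
[6] false AND true AND false = false
[7.1] NOT true = false
[7.2] NOT false = true
[7] false AND true = false
[8.1] NOT true = false
[8.3] NOT true = false
[8] false AND false AND false = false
[root] false OR false OR false OR false OR false OR false OR false OR false = false
Overall: false → eliminated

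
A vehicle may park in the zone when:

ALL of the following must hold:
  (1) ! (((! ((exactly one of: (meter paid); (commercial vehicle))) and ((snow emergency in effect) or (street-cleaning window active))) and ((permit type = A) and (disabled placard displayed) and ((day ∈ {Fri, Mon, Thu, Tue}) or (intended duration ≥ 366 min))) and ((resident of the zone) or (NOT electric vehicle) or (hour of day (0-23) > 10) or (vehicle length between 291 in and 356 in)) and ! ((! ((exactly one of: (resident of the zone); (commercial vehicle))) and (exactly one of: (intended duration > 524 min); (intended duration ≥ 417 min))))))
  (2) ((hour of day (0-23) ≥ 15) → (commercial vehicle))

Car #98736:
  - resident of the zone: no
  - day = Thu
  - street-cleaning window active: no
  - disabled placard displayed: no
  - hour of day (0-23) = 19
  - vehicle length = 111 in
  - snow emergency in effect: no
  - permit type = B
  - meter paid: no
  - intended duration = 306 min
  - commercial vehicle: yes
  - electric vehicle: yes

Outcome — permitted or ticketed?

Permitted

Atomic conditions:
  meter paid: no → false
  commercial vehicle: yes → true
  snow emergency in effect: no → false
  street-cleaning window active: no → false
  permit type = A: B == A is false
  disabled placard displayed: no → false
  day ∈ {Fri, Mon, Thu, Tue}: Thu is in the set → true
  intended duration ≥ 366 min: 306 ≥ 366 is false
  resident of the zone: no → false
  NOT electric vehicle: yes → false
  hour of day (0-23) > 10: 19 > 10 is true
  vehicle length between 291 in and 356 in: 111 in [291, 356] is false
  intended duration > 524 min: 306 > 524 is false
  intended duration ≥ 417 min: 306 ≥ 417 is false
  hour of day (0-23) ≥ 15: 19 ≥ 15 is true
Combine:
[1.1.1.1.1] exactly-one(false, true) = true
[1.1.1.1] NOT true = false
[1.1.1.2] false OR false = false
[1.1.1] false AND false = false
[1.1.2.3] true OR false = true
[1.1.2] false AND false AND true = false
[1.1.3] false OR false OR true OR false = true
[1.1.4.1.1.1] exactly-one(false, true) = true
[1.1.4.1.1] NOT true = false
[1.1.4.1.2] exactly-one(false, false) = false
[1.1.4.1] false AND false = false
[1.1.4] NOT false = true
[1.1] false AND false AND true AND true = false
[1] NOT false = true
[2] true → true = true
[root] true AND true = true
Overall: true → permitted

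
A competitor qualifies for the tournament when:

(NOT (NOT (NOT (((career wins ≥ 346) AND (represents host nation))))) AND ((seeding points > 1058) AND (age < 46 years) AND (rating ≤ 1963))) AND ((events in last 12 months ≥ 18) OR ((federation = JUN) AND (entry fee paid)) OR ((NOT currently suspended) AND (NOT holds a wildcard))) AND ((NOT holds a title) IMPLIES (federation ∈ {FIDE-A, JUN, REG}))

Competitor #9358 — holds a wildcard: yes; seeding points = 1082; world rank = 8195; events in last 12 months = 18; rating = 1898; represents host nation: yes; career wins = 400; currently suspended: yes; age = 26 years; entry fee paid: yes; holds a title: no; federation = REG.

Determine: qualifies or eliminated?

Eliminated

Atomic conditions:
  career wins ≥ 346: 400 ≥ 346 is true
  represents host nation: yes → true
  seeding points > 1058: 1082 > 1058 is true
  age < 46 years: 26 < 46 is true
  rating ≤ 1963: 1898 ≤ 1963 is true
  events in last 12 months ≥ 18: 18 ≥ 18 is true
  federation = JUN: REG == JUN is false
  entry fee paid: yes → true
  NOT currently suspended: yes → false
  NOT holds a wildcard: yes → false
  NOT holds a title: no → true
  federation ∈ {FIDE-A, JUN, REG}: REG is in the set → true
Combine:
[1.1.1.1.1] true AND true = true
[1.1.1.1] NOT true = false
[1.1.1] NOT false = true
[1.1] NOT true = false
[1.2] true AND true AND true = true
[1] false AND true = false
[2.2] false AND true = false
[2.3] false AND false = false
[2] true OR false OR false = true
[3] true → true = true
[root] false AND true AND true = false
Overall: false → eliminated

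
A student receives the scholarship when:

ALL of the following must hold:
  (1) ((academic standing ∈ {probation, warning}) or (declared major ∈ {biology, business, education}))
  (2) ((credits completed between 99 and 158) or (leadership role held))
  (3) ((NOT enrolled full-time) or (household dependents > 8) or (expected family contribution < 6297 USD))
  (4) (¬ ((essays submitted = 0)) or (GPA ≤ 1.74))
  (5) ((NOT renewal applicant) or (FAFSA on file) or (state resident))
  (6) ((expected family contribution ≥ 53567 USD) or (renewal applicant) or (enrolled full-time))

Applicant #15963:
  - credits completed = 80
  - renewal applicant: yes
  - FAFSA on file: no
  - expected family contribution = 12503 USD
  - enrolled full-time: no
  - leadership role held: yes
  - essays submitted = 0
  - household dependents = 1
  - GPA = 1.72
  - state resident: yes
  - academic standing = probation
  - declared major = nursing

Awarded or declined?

Awarded

Atomic conditions:
  academic standing ∈ {probation, warning}: probation is in the set → true
  declared major ∈ {biology, business, education}: nursing is not in the set → false
  credits completed between 99 and 158: 80 in [99, 158] is false
  leadership role held: yes → true
  NOT enrolled full-time: no → true
  household dependents > 8: 1 > 8 is false
  expected family contribution < 6297 USD: 12503 < 6297 is false
  essays submitted = 0: 0 == 0 is true
  GPA ≤ 1.74: 1.72 ≤ 1.74 is true
  NOT renewal applicant: yes → false
  FAFSA on file: no → false
  state resident: yes → true
  expected family contribution ≥ 53567 USD: 12503 ≥ 53567 is false
  renewal applicant: yes → true
  enrolled full-time: no → false
Combine:
[1] true OR false = true
[2] false OR true = true
[3] true OR false OR false = true
[4.1] NOT true = false
[4] false OR true = true
[5] false OR false OR true = true
[6] false OR true OR false = true
[root] true AND true AND true AND true AND true AND true = true
Overall: true → awarded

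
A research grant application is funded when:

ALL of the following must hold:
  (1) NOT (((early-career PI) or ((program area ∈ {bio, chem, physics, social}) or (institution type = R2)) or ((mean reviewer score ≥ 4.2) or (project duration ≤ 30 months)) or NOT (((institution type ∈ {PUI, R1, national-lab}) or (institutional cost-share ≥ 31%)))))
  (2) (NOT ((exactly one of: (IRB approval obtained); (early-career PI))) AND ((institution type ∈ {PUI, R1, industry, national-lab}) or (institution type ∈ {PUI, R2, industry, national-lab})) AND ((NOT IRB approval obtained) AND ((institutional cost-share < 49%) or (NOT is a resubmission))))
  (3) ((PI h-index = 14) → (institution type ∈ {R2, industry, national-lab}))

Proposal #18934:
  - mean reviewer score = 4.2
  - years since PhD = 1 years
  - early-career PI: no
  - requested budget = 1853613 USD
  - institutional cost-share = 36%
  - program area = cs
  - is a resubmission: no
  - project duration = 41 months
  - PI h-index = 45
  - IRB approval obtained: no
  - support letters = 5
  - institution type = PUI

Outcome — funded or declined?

Declined

Atomic conditions:
  early-career PI: no → false
  program area ∈ {bio, chem, physics, social}: cs is not in the set → false
  institution type = R2: PUI == R2 is false
  mean reviewer score ≥ 4.2: 4.2 ≥ 4.2 is true
  project duration ≤ 30 months: 41 ≤ 30 is false
  institution type ∈ {PUI, R1, national-lab}: PUI is in the set → true
  institutional cost-share ≥ 31%: 36 ≥ 31 is true
  IRB approval obtained: no → false
  institution type ∈ {PUI, R1, industry, national-lab}: PUI is in the set → true
  institution type ∈ {PUI, R2, industry, national-lab}: PUI is in the set → true
  NOT IRB approval obtained: no → true
  institutional cost-share < 49%: 36 < 49 is true
  NOT is a resubmission: no → true
  PI h-index = 14: 45 == 14 is false
  institution type ∈ {R2, industry, national-lab}: PUI is not in the set → false
Combine:
[1.1.2] false OR false = false
[1.1.3] true OR false = true
[1.1.4.1] true OR true = true
[1.1.4] NOT true = false
[1.1] false OR false OR true OR false = true
[1] NOT true = false
[2.1.1] exactly-one(false, false) = false
[2.1] NOT false = true
[2.2] true OR true = true
[2.3.2] true OR true = true
[2.3] true AND true = true
[2] true AND true AND true = true
[3] false → false (antecedent false ⇒ implication holds) = true
[root] false AND true AND true = false
Overall: false → declined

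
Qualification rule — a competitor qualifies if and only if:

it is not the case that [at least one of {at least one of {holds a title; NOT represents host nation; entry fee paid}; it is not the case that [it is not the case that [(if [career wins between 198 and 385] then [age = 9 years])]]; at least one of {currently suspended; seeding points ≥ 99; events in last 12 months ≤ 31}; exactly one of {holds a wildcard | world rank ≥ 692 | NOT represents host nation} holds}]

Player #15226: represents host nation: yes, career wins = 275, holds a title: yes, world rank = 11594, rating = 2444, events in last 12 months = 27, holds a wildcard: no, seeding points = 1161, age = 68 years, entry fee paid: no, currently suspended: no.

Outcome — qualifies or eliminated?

Eliminated

Atomic conditions:
  holds a title: yes → true
  NOT represents host nation: yes → false
  entry fee paid: no → false
  career wins between 198 and 385: 275 in [198, 385] is true
  age = 9 years: 68 == 9 is false
  currently suspended: no → false
  seeding points ≥ 99: 1161 ≥ 99 is true
  events in last 12 months ≤ 31: 27 ≤ 31 is true
  holds a wildcard: no → false
  world rank ≥ 692: 11594 ≥ 692 is true
Combine:
[1.1] true OR false OR false = true
[1.2.1.1] true → false = false
[1.2.1] NOT false = true
[1.2] NOT true = false
[1.3] false OR true OR true = true
[1.4] exactly-one(false, true, false) = true
[1] true OR false OR true OR true = true
[root] NOT true = false
Overall: false → eliminated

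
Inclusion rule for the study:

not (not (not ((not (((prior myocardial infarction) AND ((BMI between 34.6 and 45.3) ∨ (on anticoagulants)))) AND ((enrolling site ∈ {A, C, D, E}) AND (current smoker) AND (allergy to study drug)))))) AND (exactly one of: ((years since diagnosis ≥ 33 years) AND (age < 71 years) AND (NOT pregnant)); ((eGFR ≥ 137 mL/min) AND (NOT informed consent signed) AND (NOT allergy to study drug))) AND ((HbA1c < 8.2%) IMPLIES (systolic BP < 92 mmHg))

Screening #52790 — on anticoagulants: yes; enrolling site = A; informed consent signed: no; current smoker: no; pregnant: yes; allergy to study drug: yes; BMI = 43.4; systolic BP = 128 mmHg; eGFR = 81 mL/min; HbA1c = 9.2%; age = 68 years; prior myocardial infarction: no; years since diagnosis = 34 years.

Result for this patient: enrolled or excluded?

Atomic conditions:
  prior myocardial infarction: no → false
  BMI between 34.6 and 45.3: 43.4 in [34.6, 45.3] is true
  on anticoagulants: yes → true
  enrolling site ∈ {A, C, D, E}: A is in the set → true
  current smoker: no → false
  allergy to study drug: yes → true
  years since diagnosis ≥ 33 years: 34 ≥ 33 is true
  age < 71 years: 68 < 71 is true
  NOT pregnant: yes → false
  eGFR ≥ 137 mL/min: 81 ≥ 137 is false
  NOT informed consent signed: no → true
  NOT allergy to study drug: yes → false
  HbA1c < 8.2%: 9.2 < 8.2 is false
  systolic BP < 92 mmHg: 128 < 92 is false
Combine:
[1.1.1.1.1.1.2] true OR true = true
[1.1.1.1.1.1] false AND true = false
[1.1.1.1.1] NOT false = true
[1.1.1.1.2] true AND false AND true = false
[1.1.1.1] true AND false = false
[1.1.1] NOT false = true
[1.1] NOT true = false
[1] NOT false = true
[2.1] true AND true AND false = false
[2.2] false AND true AND false = false
[2] exactly-one(false, false) = false
[3] false → false (antecedent false ⇒ implication holds) = true
[root] true AND false AND true = false
Overall: false → excluded

Excluded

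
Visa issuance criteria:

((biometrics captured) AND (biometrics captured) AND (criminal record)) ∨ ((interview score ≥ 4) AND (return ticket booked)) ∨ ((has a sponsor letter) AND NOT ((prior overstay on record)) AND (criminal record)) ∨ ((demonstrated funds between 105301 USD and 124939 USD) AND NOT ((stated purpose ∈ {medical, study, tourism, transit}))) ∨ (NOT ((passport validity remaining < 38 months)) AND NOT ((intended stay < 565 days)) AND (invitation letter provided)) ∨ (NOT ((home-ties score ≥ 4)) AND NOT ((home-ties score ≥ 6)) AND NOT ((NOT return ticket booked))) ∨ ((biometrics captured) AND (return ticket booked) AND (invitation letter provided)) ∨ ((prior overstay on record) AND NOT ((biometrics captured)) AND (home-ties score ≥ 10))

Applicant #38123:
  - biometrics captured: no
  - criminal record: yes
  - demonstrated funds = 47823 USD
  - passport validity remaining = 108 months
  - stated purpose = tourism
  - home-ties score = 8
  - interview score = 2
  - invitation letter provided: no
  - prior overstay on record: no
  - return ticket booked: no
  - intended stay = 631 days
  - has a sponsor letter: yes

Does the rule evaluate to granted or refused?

Granted

Atomic conditions:
  biometrics captured: no → false
  criminal record: yes → true
  interview score ≥ 4: 2 ≥ 4 is false
  return ticket booked: no → false
  has a sponsor letter: yes → true
  prior overstay on record: no → false
  demonstrated funds between 105301 USD and 124939 USD: 47823 in [105301, 124939] is false
  stated purpose ∈ {medical, study, tourism, transit}: tourism is in the set → true
  passport validity remaining < 38 months: 108 < 38 is false
  intended stay < 565 days: 631 < 565 is false
  invitation letter provided: no → false
  home-ties score ≥ 4: 8 ≥ 4 is true
  home-ties score ≥ 6: 8 ≥ 6 is true
  NOT return ticket booked: no → true
  home-ties score ≥ 10: 8 ≥ 10 is false
Combine:
[1] false AND false AND true = false
[2] false AND false = false
[3.2] NOT false = true
[3] true AND true AND true = true
[4.2] NOT true = false
[4] false AND false = false
[5.1] NOT false = true
[5.2] NOT false = true
[5] true AND true AND false = false
[6.1] NOT true = false
[6.2] NOT true = false
[6.3] NOT true = false
[6] false AND false AND false = false
[7] false AND false AND false = false
[8.2] NOT false = true
[8] false AND true AND false = false
[root] false OR false OR true OR false OR false OR false OR false OR false = true
Overall: true → granted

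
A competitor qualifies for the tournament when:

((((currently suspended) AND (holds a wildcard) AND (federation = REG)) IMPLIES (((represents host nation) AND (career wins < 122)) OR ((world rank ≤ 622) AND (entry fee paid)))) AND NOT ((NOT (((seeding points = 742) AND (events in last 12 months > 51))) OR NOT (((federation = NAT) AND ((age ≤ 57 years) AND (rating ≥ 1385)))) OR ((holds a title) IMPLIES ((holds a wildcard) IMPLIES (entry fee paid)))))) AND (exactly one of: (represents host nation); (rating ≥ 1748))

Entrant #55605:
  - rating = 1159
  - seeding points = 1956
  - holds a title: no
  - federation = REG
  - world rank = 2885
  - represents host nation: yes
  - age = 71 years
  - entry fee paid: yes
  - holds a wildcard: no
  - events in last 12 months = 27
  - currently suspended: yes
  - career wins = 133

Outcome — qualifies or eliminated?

Eliminated

Atomic conditions:
  currently suspended: yes → true
  holds a wildcard: no → false
  federation = REG: REG == REG is true
  represents host nation: yes → true
  career wins < 122: 133 < 122 is false
  world rank ≤ 622: 2885 ≤ 622 is false
  entry fee paid: yes → true
  seeding points = 742: 1956 == 742 is false
  events in last 12 months > 51: 27 > 51 is false
  federation = NAT: REG == NAT is false
  age ≤ 57 years: 71 ≤ 57 is false
  rating ≥ 1385: 1159 ≥ 1385 is false
  holds a title: no → false
  rating ≥ 1748: 1159 ≥ 1748 is false
Combine:
[1.1.1] true AND false AND true = false
[1.1.2.1] true AND false = false
[1.1.2.2] false AND true = false
[1.1.2] false OR false = false
[1.1] false → false (antecedent false ⇒ implication holds) = true
[1.2.1.1.1] false AND false = false
[1.2.1.1] NOT false = true
[1.2.1.2.1.2] false AND false = false
[1.2.1.2.1] false AND false = false
[1.2.1.2] NOT false = true
[1.2.1.3.2] false → true (antecedent false ⇒ implication holds) = true
[1.2.1.3] false → true (antecedent false ⇒ implication holds) = true
[1.2.1] true OR true OR true = true
[1.2] NOT true = false
[1] true AND false = false
[2] exactly-one(true, false) = true
[root] false AND true = false
Overall: false → eliminated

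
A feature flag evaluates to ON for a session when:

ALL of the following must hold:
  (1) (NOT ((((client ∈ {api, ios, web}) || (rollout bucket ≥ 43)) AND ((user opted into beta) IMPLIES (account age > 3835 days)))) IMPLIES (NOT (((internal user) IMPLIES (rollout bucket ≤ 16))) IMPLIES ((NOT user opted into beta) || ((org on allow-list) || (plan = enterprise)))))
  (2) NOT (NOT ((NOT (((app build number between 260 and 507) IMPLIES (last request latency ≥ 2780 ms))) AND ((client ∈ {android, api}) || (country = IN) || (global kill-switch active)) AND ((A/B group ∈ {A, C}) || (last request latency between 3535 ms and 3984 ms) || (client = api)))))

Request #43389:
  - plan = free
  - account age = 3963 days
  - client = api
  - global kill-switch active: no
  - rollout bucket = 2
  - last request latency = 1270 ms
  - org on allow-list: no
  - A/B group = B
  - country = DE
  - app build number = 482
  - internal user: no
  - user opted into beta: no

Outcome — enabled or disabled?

Atomic conditions:
  client ∈ {api, ios, web}: api is in the set → true
  rollout bucket ≥ 43: 2 ≥ 43 is false
  user opted into beta: no → false
  account age > 3835 days: 3963 > 3835 is true
  internal user: no → false
  rollout bucket ≤ 16: 2 ≤ 16 is true
  NOT user opted into beta: no → true
  org on allow-list: no → false
  plan = enterprise: free == enterprise is false
  app build number between 260 and 507: 482 in [260, 507] is true
  last request latency ≥ 2780 ms: 1270 ≥ 2780 is false
  client ∈ {android, api}: api is in the set → true
  country = IN: DE == IN is false
  global kill-switch active: no → false
  A/B group ∈ {A, C}: B is not in the set → false
  last request latency between 3535 ms and 3984 ms: 1270 in [3535, 3984] is false
  client = api: api == api is true
Combine:
[1.1.1.1] true OR false = true
[1.1.1.2] false → true (antecedent false ⇒ implication holds) = true
[1.1.1] true AND true = true
[1.1] NOT true = false
[1.2.1.1] false → true (antecedent false ⇒ implication holds) = true
[1.2.1] NOT true = false
[1.2.2.2] false OR false = false
[1.2.2] true OR false = true
[1.2] false → true (antecedent false ⇒ implication holds) = true
[1] false → true (antecedent false ⇒ implication holds) = true
[2.1.1.1.1] true → false = false
[2.1.1.1] NOT false = true
[2.1.1.2] true OR false OR false = true
[2.1.1.3] false OR false OR true = true
[2.1.1] true AND true AND true = true
[2.1] NOT true = false
[2] NOT false = true
[root] true AND true = true
Overall: true → enabled

Enabled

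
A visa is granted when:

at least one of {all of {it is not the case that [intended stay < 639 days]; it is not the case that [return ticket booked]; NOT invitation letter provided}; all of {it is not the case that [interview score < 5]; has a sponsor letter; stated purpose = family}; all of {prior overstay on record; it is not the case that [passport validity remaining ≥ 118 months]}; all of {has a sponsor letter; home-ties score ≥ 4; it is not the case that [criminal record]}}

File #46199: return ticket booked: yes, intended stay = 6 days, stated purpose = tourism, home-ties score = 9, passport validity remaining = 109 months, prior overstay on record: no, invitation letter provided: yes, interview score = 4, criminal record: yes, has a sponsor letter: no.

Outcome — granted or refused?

Refused

Atomic conditions:
  intended stay < 639 days: 6 < 639 is true
  return ticket booked: yes → true
  NOT invitation letter provided: yes → false
  interview score < 5: 4 < 5 is true
  has a sponsor letter: no → false
  stated purpose = family: tourism == family is false
  prior overstay on record: no → false
  passport validity remaining ≥ 118 months: 109 ≥ 118 is false
  home-ties score ≥ 4: 9 ≥ 4 is true
  criminal record: yes → true
Combine:
[1.1] NOT true = false
[1.2] NOT true = false
[1] false AND false AND false = false
[2.1] NOT true = false
[2] false AND false AND false = false
[3.2] NOT false = true
[3] false AND true = false
[4.3] NOT true = false
[4] false AND true AND false = false
[root] false OR false OR false OR false = false
Overall: false → refused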